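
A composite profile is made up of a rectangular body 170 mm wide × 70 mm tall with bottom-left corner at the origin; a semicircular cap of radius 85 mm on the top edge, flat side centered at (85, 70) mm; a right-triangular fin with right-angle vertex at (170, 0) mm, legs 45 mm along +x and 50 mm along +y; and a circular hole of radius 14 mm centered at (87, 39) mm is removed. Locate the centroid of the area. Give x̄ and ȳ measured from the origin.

x̄ = 89.68 mm, ȳ = 67.98 mm

rectangular body: A = 170 × 70 = 11900.00, centroid at (85.00, 35.00).
semicircular top: A = ½π·85² = 11349.00, centroid at (85.00, 106.08).
triangular fin: A = ½·45·50 = 1125.00, centroid at (185.00, 16.67).
hole: A = −π·14² = -615.75, centroid at (87.00, 39.00).
ΣA = 23758.25 mm², ΣAx̄ = 2130719.86 mm³, ΣAȳ = 1615082.57 mm³.
x̄ = 2130719.86/23758.25 = 89.68 mm; ȳ = 1615082.57/23758.25 = 67.98 mm.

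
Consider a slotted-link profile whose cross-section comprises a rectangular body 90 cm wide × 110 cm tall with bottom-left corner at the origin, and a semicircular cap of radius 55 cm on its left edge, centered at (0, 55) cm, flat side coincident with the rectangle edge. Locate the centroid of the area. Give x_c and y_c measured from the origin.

rectangular body: A = 90 × 110 = 9900.00, centroid at (45.00, 55.00).
semicircular end: A = ½π·55² = 4751.66, centroid at (-23.34, 55.00).
ΣA = 14651.66 cm², ΣAx_c = 334583.33 cm³, ΣAy_c = 805841.24 cm³.
x_c = 334583.33/14651.66 = 22.84 cm; y_c = 805841.24/14651.66 = 55.00 cm.

x_c = 22.84 cm, y_c = 55.00 cm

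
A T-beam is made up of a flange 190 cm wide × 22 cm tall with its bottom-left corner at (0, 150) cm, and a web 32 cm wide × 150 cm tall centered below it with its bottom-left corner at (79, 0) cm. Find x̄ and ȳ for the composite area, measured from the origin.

x̄ = 95.00 cm, ȳ = 115.03 cm

web: A = 32 × 150 = 4800.00, centroid at (95.00, 75.00).
flange: A = 190 × 22 = 4180.00, centroid at (95.00, 161.00).
ΣA = 8980.00 cm²
ΣAx̄ = (4800.00)(95.00) + (4180.00)(95.00) = 853100.00 cm³
ΣAȳ = (4800.00)(75.00) + (4180.00)(161.00) = 1032980.00 cm³
x̄ = 853100.00 / 8980.00 = 95.00 cm
ȳ = 1032980.00 / 8980.00 = 115.03 cm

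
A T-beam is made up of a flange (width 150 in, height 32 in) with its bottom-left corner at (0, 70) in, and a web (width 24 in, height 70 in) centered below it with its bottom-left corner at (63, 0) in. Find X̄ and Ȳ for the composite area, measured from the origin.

X̄ = 75.00 in, Ȳ = 72.78 in

web: A = 24 × 70 = 1680.00, centroid at (75.00, 35.00).
flange: A = 150 × 32 = 4800.00, centroid at (75.00, 86.00).
ΣA = 6480.00 in²
ΣAX̄ = (1680.00)(75.00) + (4800.00)(75.00) = 486000.00 in³
ΣAȲ = (1680.00)(35.00) + (4800.00)(86.00) = 471600.00 in³
X̄ = 486000.00 / 6480.00 = 75.00 in
Ȳ = 471600.00 / 6480.00 = 72.78 in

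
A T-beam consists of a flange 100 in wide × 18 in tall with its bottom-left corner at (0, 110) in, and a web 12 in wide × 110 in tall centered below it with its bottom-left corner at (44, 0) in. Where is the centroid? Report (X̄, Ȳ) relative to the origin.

X̄ = 50.00 in, Ȳ = 91.92 in

web: A = 12 × 110 = 1320.00, centroid at (50.00, 55.00).
flange: A = 100 × 18 = 1800.00, centroid at (50.00, 119.00).
ΣA = 3120.00 in², ΣAX̄ = 156000.00 in³, ΣAȲ = 286800.00 in³.
X̄ = 156000.00/3120.00 = 50.00 in; Ȳ = 286800.00/3120.00 = 91.92 in.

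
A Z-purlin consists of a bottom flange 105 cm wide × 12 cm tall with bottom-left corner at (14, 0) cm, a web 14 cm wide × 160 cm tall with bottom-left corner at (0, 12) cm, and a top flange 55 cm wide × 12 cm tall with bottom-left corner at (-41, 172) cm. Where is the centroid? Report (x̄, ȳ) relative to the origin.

bottom flange: A = 105 × 12 = 1260.00, centroid at (66.50, 6.00).
web: A = 14 × 160 = 2240.00, centroid at (7.00, 92.00).
top flange: A = 55 × 12 = 660.00, centroid at (-13.50, 178.00).
ΣA = 4160.00 cm², ΣAx̄ = 90560.00 cm³, ΣAȳ = 331120.00 cm³.
x̄ = 90560.00/4160.00 = 21.77 cm; ȳ = 331120.00/4160.00 = 79.60 cm.

x̄ = 21.77 cm, ȳ = 79.60 cm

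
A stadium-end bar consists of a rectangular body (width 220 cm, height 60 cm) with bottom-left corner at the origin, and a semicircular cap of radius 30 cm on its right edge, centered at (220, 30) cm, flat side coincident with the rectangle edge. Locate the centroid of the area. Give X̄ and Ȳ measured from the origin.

X̄ = 121.87 cm, Ȳ = 30.00 cm

rectangular body: A = 220 × 60 = 13200.00, centroid at (110.00, 30.00).
semicircular end: A = ½π·30² = 1413.72, centroid at (232.73, 30.00).
ΣA = 14613.72 cm²
ΣAX̄ = (13200.00)(110.00) + (1413.72)(232.73) = 1781017.67 cm³
ΣAȲ = (13200.00)(30.00) + (1413.72)(30.00) = 438411.50 cm³
X̄ = 1781017.67 / 14613.72 = 121.87 cm
Ȳ = 438411.50 / 14613.72 = 30.00 cm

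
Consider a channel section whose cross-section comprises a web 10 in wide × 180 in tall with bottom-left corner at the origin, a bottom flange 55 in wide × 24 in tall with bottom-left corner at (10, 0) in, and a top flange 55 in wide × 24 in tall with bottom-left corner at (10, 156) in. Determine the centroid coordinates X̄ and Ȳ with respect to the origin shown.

Part | A | x̄ᵢ | ȳᵢ | A·x̄ᵢ | A·ȳᵢ
web | 1800.00 | 5.00 | 90.00 | 9000.00 | 162000.00
bottom flange | 1320.00 | 37.50 | 12.00 | 49500.00 | 15840.00
top flange | 1320.00 | 37.50 | 168.00 | 49500.00 | 221760.00
Σ | 4440.00 |  |  | 108000.00 | 399600.00
X̄ = 108000.00 / 4440.00 = 24.32 in
Ȳ = 399600.00 / 4440.00 = 90.00 in

X̄ = 24.32 in, Ȳ = 90.00 in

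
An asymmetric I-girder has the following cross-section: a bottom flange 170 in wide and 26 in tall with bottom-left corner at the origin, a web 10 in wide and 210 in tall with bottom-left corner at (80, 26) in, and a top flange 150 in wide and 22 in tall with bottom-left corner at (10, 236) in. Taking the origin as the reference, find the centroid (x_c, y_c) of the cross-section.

Part | A | x̄ᵢ | ȳᵢ | A·x̄ᵢ | A·ȳᵢ
bottom flange | 4420.00 | 85.00 | 13.00 | 375700.00 | 57460.00
web | 2100.00 | 85.00 | 131.00 | 178500.00 | 275100.00
top flange | 3300.00 | 85.00 | 247.00 | 280500.00 | 815100.00
Σ | 9820.00 |  |  | 834700.00 | 1147660.00
x_c = 834700.00 / 9820.00 = 85.00 in
y_c = 1147660.00 / 9820.00 = 116.87 in

x_c = 85.00 in, y_c = 116.87 in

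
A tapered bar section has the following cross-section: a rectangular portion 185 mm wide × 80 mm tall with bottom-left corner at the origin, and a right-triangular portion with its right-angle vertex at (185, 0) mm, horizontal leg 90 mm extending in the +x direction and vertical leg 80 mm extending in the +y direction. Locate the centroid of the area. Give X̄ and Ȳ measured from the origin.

rectangular portion: A = 185 × 80 = 14800.00, centroid at (92.50, 40.00).
triangular portion: A = ½·90·80 = 3600.00, centroid at (215.00, 26.67).
ΣA = 18400.00 mm²
ΣAX̄ = (14800.00)(92.50) + (3600.00)(215.00) = 2143000.00 mm³
ΣAȲ = (14800.00)(40.00) + (3600.00)(26.67) = 688000.00 mm³
X̄ = 2143000.00 / 18400.00 = 116.47 mm
Ȳ = 688000.00 / 18400.00 = 37.39 mm

X̄ = 116.47 mm, Ȳ = 37.39 mm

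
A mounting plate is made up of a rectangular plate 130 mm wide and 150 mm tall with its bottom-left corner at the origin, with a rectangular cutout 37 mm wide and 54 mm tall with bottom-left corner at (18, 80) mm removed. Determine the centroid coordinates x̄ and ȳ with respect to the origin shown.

x̄ = 68.25 mm, ȳ = 71.35 mm

plate: A = 130 × 150 = 19500.00, centroid at (65.00, 75.00).
hole: A = −(37 × 54) = -1998.00, centroid at (36.50, 107.00).
ΣA = 17502.00 mm²
ΣAx̄ = (19500.00)(65.00) + (-1998.00)(36.50) = 1194573.00 mm³
ΣAȳ = (19500.00)(75.00) + (-1998.00)(107.00) = 1248714.00 mm³
x̄ = 1194573.00 / 17502.00 = 68.25 mm
ȳ = 1248714.00 / 17502.00 = 71.35 mm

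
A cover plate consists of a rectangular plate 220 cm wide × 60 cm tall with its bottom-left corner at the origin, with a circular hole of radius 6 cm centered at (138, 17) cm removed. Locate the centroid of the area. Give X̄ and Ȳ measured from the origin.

Part | A | x̄ᵢ | ȳᵢ | A·x̄ᵢ | A·ȳᵢ
plate | 13200.00 | 110.00 | 30.00 | 1452000.00 | 396000.00
hole | -113.10 | 138.00 | 17.00 | -15607.43 | -1922.65
Σ | 13086.90 |  |  | 1436392.57 | 394077.35
X̄ = 1436392.57 / 13086.90 = 109.76 cm
Ȳ = 394077.35 / 13086.90 = 30.11 cm

X̄ = 109.76 cm, Ȳ = 30.11 cm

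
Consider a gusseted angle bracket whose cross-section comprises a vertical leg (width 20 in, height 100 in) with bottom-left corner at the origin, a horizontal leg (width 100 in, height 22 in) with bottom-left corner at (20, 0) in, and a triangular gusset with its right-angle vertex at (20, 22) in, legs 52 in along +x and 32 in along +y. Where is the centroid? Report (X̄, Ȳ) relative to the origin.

X̄ = 40.75 in, Ȳ = 30.08 in

vertical leg: A = 20 × 100 = 2000.00, centroid at (10.00, 50.00).
horizontal leg: A = 100 × 22 = 2200.00, centroid at (70.00, 11.00).
gusset: A = ½·52·32 = 832.00, centroid at (37.33, 32.67).
ΣA = 5032.00 in²
ΣAX̄ = (2000.00)(10.00) + (2200.00)(70.00) + (832.00)(37.33) = 205061.33 in³
ΣAȲ = (2000.00)(50.00) + (2200.00)(11.00) + (832.00)(32.67) = 151378.67 in³
X̄ = 205061.33 / 5032.00 = 40.75 in
Ȳ = 151378.67 / 5032.00 = 30.08 in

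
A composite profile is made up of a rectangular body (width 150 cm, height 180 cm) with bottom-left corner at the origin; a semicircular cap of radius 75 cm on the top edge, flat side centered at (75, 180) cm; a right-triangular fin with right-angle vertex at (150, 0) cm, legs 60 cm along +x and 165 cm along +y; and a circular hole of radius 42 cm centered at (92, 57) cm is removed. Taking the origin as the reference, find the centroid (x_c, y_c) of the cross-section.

rectangular body: A = 150 × 180 = 27000.00, centroid at (75.00, 90.00).
semicircular top: A = ½π·75² = 8835.73, centroid at (75.00, 211.83).
triangular fin: A = ½·60·165 = 4950.00, centroid at (170.00, 55.00).
hole: A = −π·42² = -5541.77, centroid at (92.00, 57.00).
ΣA = 35243.96 cm², ΣAx_c = 3019336.91 cm³, ΣAy_c = 4258050.42 cm³.
x_c = 3019336.91/35243.96 = 85.67 cm; y_c = 4258050.42/35243.96 = 120.82 cm.

x_c = 85.67 cm, y_c = 120.82 cm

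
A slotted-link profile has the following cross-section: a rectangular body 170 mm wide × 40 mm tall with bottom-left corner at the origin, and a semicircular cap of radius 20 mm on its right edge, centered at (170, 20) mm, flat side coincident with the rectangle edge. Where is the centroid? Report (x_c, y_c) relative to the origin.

rectangular body: A = 170 × 40 = 6800.00, centroid at (85.00, 20.00).
semicircular end: A = ½π·20² = 628.32, centroid at (178.49, 20.00).
ΣA = 7428.32 mm², ΣAx_c = 690147.48 mm³, ΣAy_c = 148566.37 mm³.
x_c = 690147.48/7428.32 = 92.91 mm; y_c = 148566.37/7428.32 = 20.00 mm.

x_c = 92.91 mm, y_c = 20.00 mm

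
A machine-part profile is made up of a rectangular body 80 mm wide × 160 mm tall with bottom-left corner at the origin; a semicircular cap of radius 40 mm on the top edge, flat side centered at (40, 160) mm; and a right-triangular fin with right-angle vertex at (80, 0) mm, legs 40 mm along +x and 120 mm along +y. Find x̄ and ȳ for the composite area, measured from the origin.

x̄ = 47.23 mm, ȳ = 88.34 mm

rectangular body: A = 80 × 160 = 12800.00, centroid at (40.00, 80.00).
semicircular top: A = ½π·40² = 2513.27, centroid at (40.00, 176.98).
triangular fin: A = ½·40·120 = 2400.00, centroid at (93.33, 40.00).
ΣA = 17713.27 mm²
ΣAx̄ = (12800.00)(40.00) + (2513.27)(40.00) + (2400.00)(93.33) = 836530.96 mm³
ΣAȳ = (12800.00)(80.00) + (2513.27)(176.98) + (2400.00)(40.00) = 1564790.53 mm³
x̄ = 836530.96 / 17713.27 = 47.23 mm
ȳ = 1564790.53 / 17713.27 = 88.34 mm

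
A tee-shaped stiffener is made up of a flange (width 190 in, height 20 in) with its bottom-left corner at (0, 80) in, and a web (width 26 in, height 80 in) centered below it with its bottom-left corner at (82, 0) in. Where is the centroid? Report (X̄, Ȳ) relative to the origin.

web: A = 26 × 80 = 2080.00, centroid at (95.00, 40.00).
flange: A = 190 × 20 = 3800.00, centroid at (95.00, 90.00).
ΣA = 5880.00 in², ΣAX̄ = 558600.00 in³, ΣAȲ = 425200.00 in³.
X̄ = 558600.00/5880.00 = 95.00 in; Ȳ = 425200.00/5880.00 = 72.31 in.

X̄ = 95.00 in, Ȳ = 72.31 in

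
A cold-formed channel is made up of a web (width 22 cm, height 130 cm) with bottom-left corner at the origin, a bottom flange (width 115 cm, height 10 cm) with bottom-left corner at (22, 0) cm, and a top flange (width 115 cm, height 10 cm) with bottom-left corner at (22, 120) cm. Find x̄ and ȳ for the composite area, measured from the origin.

x̄ = 41.53 cm, ȳ = 65.00 cm

Part | A | x̄ᵢ | ȳᵢ | A·x̄ᵢ | A·ȳᵢ
web | 2860.00 | 11.00 | 65.00 | 31460.00 | 185900.00
bottom flange | 1150.00 | 79.50 | 5.00 | 91425.00 | 5750.00
top flange | 1150.00 | 79.50 | 125.00 | 91425.00 | 143750.00
Σ | 5160.00 |  |  | 214310.00 | 335400.00
x̄ = 214310.00 / 5160.00 = 41.53 cm
ȳ = 335400.00 / 5160.00 = 65.00 cm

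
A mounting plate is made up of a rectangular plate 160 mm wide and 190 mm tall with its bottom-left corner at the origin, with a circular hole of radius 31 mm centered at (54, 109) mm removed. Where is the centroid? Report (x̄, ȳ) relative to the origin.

plate: A = 160 × 190 = 30400.00, centroid at (80.00, 95.00).
hole: A = −π·31² = -3019.07, centroid at (54.00, 109.00).
ΣA = 27380.93 mm², ΣAx̄ = 2268970.19 mm³, ΣAȳ = 2558921.31 mm³.
x̄ = 2268970.19/27380.93 = 82.87 mm; ȳ = 2558921.31/27380.93 = 93.46 mm.

x̄ = 82.87 mm, ȳ = 93.46 mm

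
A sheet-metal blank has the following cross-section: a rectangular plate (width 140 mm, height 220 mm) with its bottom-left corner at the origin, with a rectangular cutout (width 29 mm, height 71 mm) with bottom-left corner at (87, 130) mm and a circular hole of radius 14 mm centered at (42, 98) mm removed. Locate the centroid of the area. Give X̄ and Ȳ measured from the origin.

X̄ = 68.31 mm, Ȳ = 106.20 mm

plate: A = 140 × 220 = 30800.00, centroid at (70.00, 110.00).
hole 1: A = −(29 × 71) = -2059.00, centroid at (101.50, 165.50).
hole 2: A = −π·14² = -615.75, centroid at (42.00, 98.00).
ΣA = 28125.25 mm²
ΣAX̄ = (30800.00)(70.00) + (-2059.00)(101.50) + (-615.75)(42.00) = 1921149.91 mm³
ΣAȲ = (30800.00)(110.00) + (-2059.00)(165.50) + (-615.75)(98.00) = 2986891.79 mm³
X̄ = 1921149.91 / 28125.25 = 68.31 mm
Ȳ = 2986891.79 / 28125.25 = 106.20 mm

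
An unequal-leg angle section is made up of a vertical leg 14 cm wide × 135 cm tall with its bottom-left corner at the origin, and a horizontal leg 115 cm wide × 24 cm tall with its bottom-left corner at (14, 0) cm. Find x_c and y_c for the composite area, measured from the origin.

Part | A | x̄ᵢ | ȳᵢ | A·x̄ᵢ | A·ȳᵢ
vertical leg | 1890.00 | 7.00 | 67.50 | 13230.00 | 127575.00
horizontal leg | 2760.00 | 71.50 | 12.00 | 197340.00 | 33120.00
Σ | 4650.00 |  |  | 210570.00 | 160695.00
x_c = 210570.00 / 4650.00 = 45.28 cm
y_c = 160695.00 / 4650.00 = 34.56 cm

x_c = 45.28 cm, y_c = 34.56 cm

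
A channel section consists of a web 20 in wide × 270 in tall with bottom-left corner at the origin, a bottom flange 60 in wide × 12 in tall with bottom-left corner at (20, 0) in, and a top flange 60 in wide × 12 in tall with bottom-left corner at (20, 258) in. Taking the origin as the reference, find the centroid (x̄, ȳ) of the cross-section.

web: A = 20 × 270 = 5400.00, centroid at (10.00, 135.00).
bottom flange: A = 60 × 12 = 720.00, centroid at (50.00, 6.00).
top flange: A = 60 × 12 = 720.00, centroid at (50.00, 264.00).
ΣA = 6840.00 in²
ΣAx̄ = (5400.00)(10.00) + (720.00)(50.00) + (720.00)(50.00) = 126000.00 in³
ΣAȳ = (5400.00)(135.00) + (720.00)(6.00) + (720.00)(264.00) = 923400.00 in³
x̄ = 126000.00 / 6840.00 = 18.42 in
ȳ = 923400.00 / 6840.00 = 135.00 in

x̄ = 18.42 in, ȳ = 135.00 in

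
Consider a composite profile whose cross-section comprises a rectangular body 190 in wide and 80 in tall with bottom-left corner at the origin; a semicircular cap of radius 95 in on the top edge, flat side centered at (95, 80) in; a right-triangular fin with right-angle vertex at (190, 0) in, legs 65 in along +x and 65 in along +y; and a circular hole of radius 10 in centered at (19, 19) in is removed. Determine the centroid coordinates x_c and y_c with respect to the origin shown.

rectangular body: A = 190 × 80 = 15200.00, centroid at (95.00, 40.00).
semicircular top: A = ½π·95² = 14176.44, centroid at (95.00, 120.32).
triangular fin: A = ½·65·65 = 2112.50, centroid at (211.67, 21.67).
hole: A = −π·10² = -314.16, centroid at (19.00, 19.00).
ΣA = 31174.78 in²
ΣAx_c = (15200.00)(95.00) + (14176.44)(95.00) + (2112.50)(211.67) + (-314.16)(19.00) = 3231938.31 in³
ΣAy_c = (15200.00)(40.00) + (14176.44)(120.32) + (2112.50)(21.67) + (-314.16)(19.00) = 2353500.09 in³
x_c = 3231938.31 / 31174.78 = 103.67 in
y_c = 2353500.09 / 31174.78 = 75.49 in

x_c = 103.67 in, y_c = 75.49 in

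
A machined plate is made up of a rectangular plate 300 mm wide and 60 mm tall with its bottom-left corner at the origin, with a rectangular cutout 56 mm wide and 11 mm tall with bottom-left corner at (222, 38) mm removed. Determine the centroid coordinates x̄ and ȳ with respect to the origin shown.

x̄ = 146.46 mm, ȳ = 29.52 mm

plate: A = 300 × 60 = 18000.00, centroid at (150.00, 30.00).
hole: A = −(56 × 11) = -616.00, centroid at (250.00, 43.50).
ΣA = 17384.00 mm², ΣAx̄ = 2546000.00 mm³, ΣAȳ = 513204.00 mm³.
x̄ = 2546000.00/17384.00 = 146.46 mm; ȳ = 513204.00/17384.00 = 29.52 mm.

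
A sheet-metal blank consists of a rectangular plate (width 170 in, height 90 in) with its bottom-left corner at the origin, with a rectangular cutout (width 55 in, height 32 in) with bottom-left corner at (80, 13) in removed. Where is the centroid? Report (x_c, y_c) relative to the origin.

plate: A = 170 × 90 = 15300.00, centroid at (85.00, 45.00).
hole: A = −(55 × 32) = -1760.00, centroid at (107.50, 29.00).
ΣA = 13540.00 in²
ΣAx_c = (15300.00)(85.00) + (-1760.00)(107.50) = 1111300.00 in³
ΣAy_c = (15300.00)(45.00) + (-1760.00)(29.00) = 637460.00 in³
x_c = 1111300.00 / 13540.00 = 82.08 in
y_c = 637460.00 / 13540.00 = 47.08 in

x_c = 82.08 in, y_c = 47.08 in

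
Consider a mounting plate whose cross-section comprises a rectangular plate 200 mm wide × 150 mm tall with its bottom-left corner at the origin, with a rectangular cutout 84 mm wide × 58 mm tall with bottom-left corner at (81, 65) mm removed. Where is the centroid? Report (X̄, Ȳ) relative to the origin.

X̄ = 95.54 mm, Ȳ = 71.32 mm

plate: A = 200 × 150 = 30000.00, centroid at (100.00, 75.00).
hole: A = −(84 × 58) = -4872.00, centroid at (123.00, 94.00).
ΣA = 25128.00 mm²
ΣAX̄ = (30000.00)(100.00) + (-4872.00)(123.00) = 2400744.00 mm³
ΣAȲ = (30000.00)(75.00) + (-4872.00)(94.00) = 1792032.00 mm³
X̄ = 2400744.00 / 25128.00 = 95.54 mm
Ȳ = 1792032.00 / 25128.00 = 71.32 mm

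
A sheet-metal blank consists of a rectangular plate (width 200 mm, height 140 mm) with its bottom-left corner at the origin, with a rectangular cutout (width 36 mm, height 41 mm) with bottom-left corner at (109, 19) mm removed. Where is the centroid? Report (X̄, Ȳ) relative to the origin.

X̄ = 98.50 mm, Ȳ = 71.70 mm

plate: A = 200 × 140 = 28000.00, centroid at (100.00, 70.00).
hole: A = −(36 × 41) = -1476.00, centroid at (127.00, 39.50).
ΣA = 26524.00 mm²
ΣAX̄ = (28000.00)(100.00) + (-1476.00)(127.00) = 2612548.00 mm³
ΣAȲ = (28000.00)(70.00) + (-1476.00)(39.50) = 1901698.00 mm³
X̄ = 2612548.00 / 26524.00 = 98.50 mm
Ȳ = 1901698.00 / 26524.00 = 71.70 mm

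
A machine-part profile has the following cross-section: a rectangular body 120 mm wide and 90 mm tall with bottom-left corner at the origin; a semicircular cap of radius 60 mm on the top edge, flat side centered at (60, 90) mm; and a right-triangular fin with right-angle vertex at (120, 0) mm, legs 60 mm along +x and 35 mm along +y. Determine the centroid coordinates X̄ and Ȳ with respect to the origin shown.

rectangular body: A = 120 × 90 = 10800.00, centroid at (60.00, 45.00).
semicircular top: A = ½π·60² = 5654.87, centroid at (60.00, 115.46).
triangular fin: A = ½·60·35 = 1050.00, centroid at (140.00, 11.67).
ΣA = 17504.87 mm², ΣAX̄ = 1134292.01 mm³, ΣAȲ = 1151188.01 mm³.
X̄ = 1134292.01/17504.87 = 64.80 mm; Ȳ = 1151188.01/17504.87 = 65.76 mm.

X̄ = 64.80 mm, Ȳ = 65.76 mm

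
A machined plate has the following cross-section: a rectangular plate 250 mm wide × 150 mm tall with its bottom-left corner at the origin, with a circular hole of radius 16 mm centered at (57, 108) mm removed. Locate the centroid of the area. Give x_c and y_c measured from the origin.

x_c = 126.49 mm, y_c = 74.28 mm

plate: A = 250 × 150 = 37500.00, centroid at (125.00, 75.00).
hole: A = −π·16² = -804.25, centroid at (57.00, 108.00).
ΣA = 36695.75 mm², ΣAx_c = 4641657.88 mm³, ΣAy_c = 2725641.25 mm³.
x_c = 4641657.88/36695.75 = 126.49 mm; y_c = 2725641.25/36695.75 = 74.28 mm.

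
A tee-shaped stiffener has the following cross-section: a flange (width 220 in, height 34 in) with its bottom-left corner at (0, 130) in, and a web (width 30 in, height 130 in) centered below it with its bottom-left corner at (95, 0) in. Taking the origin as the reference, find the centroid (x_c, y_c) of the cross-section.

x_c = 110.00 in, y_c = 118.90 in

web: A = 30 × 130 = 3900.00, centroid at (110.00, 65.00).
flange: A = 220 × 34 = 7480.00, centroid at (110.00, 147.00).
ΣA = 11380.00 in²
ΣAx_c = (3900.00)(110.00) + (7480.00)(110.00) = 1251800.00 in³
ΣAy_c = (3900.00)(65.00) + (7480.00)(147.00) = 1353060.00 in³
x_c = 1251800.00 / 11380.00 = 110.00 in
y_c = 1353060.00 / 11380.00 = 118.90 in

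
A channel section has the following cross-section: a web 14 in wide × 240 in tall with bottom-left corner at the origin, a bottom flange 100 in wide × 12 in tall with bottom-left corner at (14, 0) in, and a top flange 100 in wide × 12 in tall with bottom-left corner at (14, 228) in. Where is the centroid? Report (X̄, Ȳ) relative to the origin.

Part | A | x̄ᵢ | ȳᵢ | A·x̄ᵢ | A·ȳᵢ
web | 3360.00 | 7.00 | 120.00 | 23520.00 | 403200.00
bottom flange | 1200.00 | 64.00 | 6.00 | 76800.00 | 7200.00
top flange | 1200.00 | 64.00 | 234.00 | 76800.00 | 280800.00
Σ | 5760.00 |  |  | 177120.00 | 691200.00
X̄ = 177120.00 / 5760.00 = 30.75 in
Ȳ = 691200.00 / 5760.00 = 120.00 in

X̄ = 30.75 in, Ȳ = 120.00 in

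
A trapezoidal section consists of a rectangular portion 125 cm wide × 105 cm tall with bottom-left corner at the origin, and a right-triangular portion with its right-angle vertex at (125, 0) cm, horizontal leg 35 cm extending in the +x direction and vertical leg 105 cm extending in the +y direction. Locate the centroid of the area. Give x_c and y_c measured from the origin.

x_c = 71.61 cm, y_c = 50.35 cm

Part | A | x̄ᵢ | ȳᵢ | A·x̄ᵢ | A·ȳᵢ
rectangular portion | 13125.00 | 62.50 | 52.50 | 820312.50 | 689062.50
triangular portion | 1837.50 | 136.67 | 35.00 | 251125.00 | 64312.50
Σ | 14962.50 |  |  | 1071437.50 | 753375.00
x_c = 1071437.50 / 14962.50 = 71.61 cm
y_c = 753375.00 / 14962.50 = 50.35 cm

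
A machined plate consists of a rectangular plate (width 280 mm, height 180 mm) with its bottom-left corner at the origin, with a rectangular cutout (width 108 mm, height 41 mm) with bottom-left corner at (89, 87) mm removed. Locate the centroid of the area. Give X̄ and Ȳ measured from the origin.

X̄ = 139.71 mm, Ȳ = 88.31 mm

Part | A | x̄ᵢ | ȳᵢ | A·x̄ᵢ | A·ȳᵢ
plate | 50400.00 | 140.00 | 90.00 | 7056000.00 | 4536000.00
hole | -4428.00 | 143.00 | 107.50 | -633204.00 | -476010.00
Σ | 45972.00 |  |  | 6422796.00 | 4059990.00
X̄ = 6422796.00 / 45972.00 = 139.71 mm
Ȳ = 4059990.00 / 45972.00 = 88.31 mm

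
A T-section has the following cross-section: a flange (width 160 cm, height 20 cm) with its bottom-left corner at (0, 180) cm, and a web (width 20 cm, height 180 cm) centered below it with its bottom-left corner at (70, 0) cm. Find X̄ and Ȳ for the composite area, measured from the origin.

X̄ = 80.00 cm, Ȳ = 137.06 cm

web: A = 20 × 180 = 3600.00, centroid at (80.00, 90.00).
flange: A = 160 × 20 = 3200.00, centroid at (80.00, 190.00).
ΣA = 6800.00 cm²
ΣAX̄ = (3600.00)(80.00) + (3200.00)(80.00) = 544000.00 cm³
ΣAȲ = (3600.00)(90.00) + (3200.00)(190.00) = 932000.00 cm³
X̄ = 544000.00 / 6800.00 = 80.00 cm
Ȳ = 932000.00 / 6800.00 = 137.06 cm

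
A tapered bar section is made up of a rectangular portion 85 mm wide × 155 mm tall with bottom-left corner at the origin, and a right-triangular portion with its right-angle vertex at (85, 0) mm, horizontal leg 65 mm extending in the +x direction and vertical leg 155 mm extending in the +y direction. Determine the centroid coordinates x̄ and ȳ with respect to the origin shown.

Part | A | x̄ᵢ | ȳᵢ | A·x̄ᵢ | A·ȳᵢ
rectangular portion | 13175.00 | 42.50 | 77.50 | 559937.50 | 1021062.50
triangular portion | 5037.50 | 106.67 | 51.67 | 537333.33 | 260270.83
Σ | 18212.50 |  |  | 1097270.83 | 1281333.33
x̄ = 1097270.83 / 18212.50 = 60.25 mm
ȳ = 1281333.33 / 18212.50 = 70.35 mm

x̄ = 60.25 mm, ȳ = 70.35 mm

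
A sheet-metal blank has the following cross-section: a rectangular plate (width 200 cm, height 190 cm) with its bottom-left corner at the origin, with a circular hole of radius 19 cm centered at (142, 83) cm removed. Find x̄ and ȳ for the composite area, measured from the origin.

x̄ = 98.71 cm, ȳ = 95.37 cm

Part | A | x̄ᵢ | ȳᵢ | A·x̄ᵢ | A·ȳᵢ
plate | 38000.00 | 100.00 | 95.00 | 3800000.00 | 3610000.00
hole | -1134.11 | 142.00 | 83.00 | -161044.32 | -94131.54
Σ | 36865.89 |  |  | 3638955.68 | 3515868.46
x̄ = 3638955.68 / 36865.89 = 98.71 cm
ȳ = 3515868.46 / 36865.89 = 95.37 cm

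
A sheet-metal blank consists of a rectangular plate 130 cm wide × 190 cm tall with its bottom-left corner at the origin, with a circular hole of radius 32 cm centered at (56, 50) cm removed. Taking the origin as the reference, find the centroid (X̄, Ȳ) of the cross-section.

Part | A | x̄ᵢ | ȳᵢ | A·x̄ᵢ | A·ȳᵢ
plate | 24700.00 | 65.00 | 95.00 | 1605500.00 | 2346500.00
hole | -3216.99 | 56.00 | 50.00 | -180151.49 | -160849.54
Σ | 21483.01 |  |  | 1425348.51 | 2185650.46
X̄ = 1425348.51 / 21483.01 = 66.35 cm
Ȳ = 2185650.46 / 21483.01 = 101.74 cm

X̄ = 66.35 cm, Ȳ = 101.74 cm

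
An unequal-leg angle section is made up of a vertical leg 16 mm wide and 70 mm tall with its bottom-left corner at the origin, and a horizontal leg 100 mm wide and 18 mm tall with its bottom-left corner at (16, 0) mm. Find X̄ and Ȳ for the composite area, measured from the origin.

vertical leg: A = 16 × 70 = 1120.00, centroid at (8.00, 35.00).
horizontal leg: A = 100 × 18 = 1800.00, centroid at (66.00, 9.00).
ΣA = 2920.00 mm², ΣAX̄ = 127760.00 mm³, ΣAȲ = 55400.00 mm³.
X̄ = 127760.00/2920.00 = 43.75 mm; Ȳ = 55400.00/2920.00 = 18.97 mm.

X̄ = 43.75 mm, Ȳ = 18.97 mm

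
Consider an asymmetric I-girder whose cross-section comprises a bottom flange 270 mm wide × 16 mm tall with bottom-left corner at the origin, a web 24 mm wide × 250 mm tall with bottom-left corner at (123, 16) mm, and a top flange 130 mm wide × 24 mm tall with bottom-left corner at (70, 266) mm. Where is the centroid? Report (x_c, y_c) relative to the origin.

bottom flange: A = 270 × 16 = 4320.00, centroid at (135.00, 8.00).
web: A = 24 × 250 = 6000.00, centroid at (135.00, 141.00).
top flange: A = 130 × 24 = 3120.00, centroid at (135.00, 278.00).
ΣA = 13440.00 mm²
ΣAx_c = (4320.00)(135.00) + (6000.00)(135.00) + (3120.00)(135.00) = 1814400.00 mm³
ΣAy_c = (4320.00)(8.00) + (6000.00)(141.00) + (3120.00)(278.00) = 1747920.00 mm³
x_c = 1814400.00 / 13440.00 = 135.00 mm
y_c = 1747920.00 / 13440.00 = 130.05 mm

x_c = 135.00 mm, y_c = 130.05 mm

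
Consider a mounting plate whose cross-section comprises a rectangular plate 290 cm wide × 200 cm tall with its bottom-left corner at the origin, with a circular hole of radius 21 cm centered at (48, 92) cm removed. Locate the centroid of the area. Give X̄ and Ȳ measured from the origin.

plate: A = 290 × 200 = 58000.00, centroid at (145.00, 100.00).
hole: A = −π·21² = -1385.44, centroid at (48.00, 92.00).
ΣA = 56614.56 cm², ΣAX̄ = 8343498.77 cm³, ΣAȲ = 5672539.30 cm³.
X̄ = 8343498.77/56614.56 = 147.37 cm; Ȳ = 5672539.30/56614.56 = 100.20 cm.

X̄ = 147.37 cm, Ȳ = 100.20 cm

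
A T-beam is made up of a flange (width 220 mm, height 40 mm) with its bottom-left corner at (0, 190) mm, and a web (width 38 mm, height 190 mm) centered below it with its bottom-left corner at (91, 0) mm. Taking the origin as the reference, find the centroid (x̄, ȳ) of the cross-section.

web: A = 38 × 190 = 7220.00, centroid at (110.00, 95.00).
flange: A = 220 × 40 = 8800.00, centroid at (110.00, 210.00).
ΣA = 16020.00 mm²
ΣAx̄ = (7220.00)(110.00) + (8800.00)(110.00) = 1762200.00 mm³
ΣAȳ = (7220.00)(95.00) + (8800.00)(210.00) = 2533900.00 mm³
x̄ = 1762200.00 / 16020.00 = 110.00 mm
ȳ = 2533900.00 / 16020.00 = 158.17 mm

x̄ = 110.00 mm, ȳ = 158.17 mm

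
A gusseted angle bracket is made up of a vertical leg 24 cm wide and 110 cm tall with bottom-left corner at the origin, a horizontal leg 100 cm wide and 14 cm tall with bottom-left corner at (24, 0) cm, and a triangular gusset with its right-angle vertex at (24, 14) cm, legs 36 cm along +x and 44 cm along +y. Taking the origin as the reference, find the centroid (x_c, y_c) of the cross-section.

Part | A | x̄ᵢ | ȳᵢ | A·x̄ᵢ | A·ȳᵢ
vertical leg | 2640.00 | 12.00 | 55.00 | 31680.00 | 145200.00
horizontal leg | 1400.00 | 74.00 | 7.00 | 103600.00 | 9800.00
gusset | 792.00 | 36.00 | 28.67 | 28512.00 | 22704.00
Σ | 4832.00 |  |  | 163792.00 | 177704.00
x_c = 163792.00 / 4832.00 = 33.90 cm
y_c = 177704.00 / 4832.00 = 36.78 cm

x_c = 33.90 cm, y_c = 36.78 cm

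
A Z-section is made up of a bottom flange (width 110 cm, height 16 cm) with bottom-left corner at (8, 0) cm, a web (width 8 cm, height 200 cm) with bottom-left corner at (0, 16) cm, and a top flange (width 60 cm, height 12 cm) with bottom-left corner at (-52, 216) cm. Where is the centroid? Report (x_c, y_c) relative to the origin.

bottom flange: A = 110 × 16 = 1760.00, centroid at (63.00, 8.00).
web: A = 8 × 200 = 1600.00, centroid at (4.00, 116.00).
top flange: A = 60 × 12 = 720.00, centroid at (-22.00, 222.00).
ΣA = 4080.00 cm², ΣAx_c = 101440.00 cm³, ΣAy_c = 359520.00 cm³.
x_c = 101440.00/4080.00 = 24.86 cm; y_c = 359520.00/4080.00 = 88.12 cm.

x_c = 24.86 cm, y_c = 88.12 cm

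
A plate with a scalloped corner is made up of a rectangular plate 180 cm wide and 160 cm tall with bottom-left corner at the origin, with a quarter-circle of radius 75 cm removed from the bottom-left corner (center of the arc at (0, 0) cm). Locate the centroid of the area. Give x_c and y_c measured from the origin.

plate: A = 180 × 160 = 28800.00, centroid at (90.00, 80.00).
removed quarter-circle: A = −¼π·75² = -4417.86, centroid at (31.83, 31.83).
ΣA = 24382.14 cm²
ΣAx_c = (28800.00)(90.00) + (-4417.86)(31.83) = 2451375.00 cm³
ΣAy_c = (28800.00)(80.00) + (-4417.86)(31.83) = 2163375.00 cm³
x_c = 2451375.00 / 24382.14 = 100.54 cm
y_c = 2163375.00 / 24382.14 = 88.73 cm

x_c = 100.54 cm, y_c = 88.73 cm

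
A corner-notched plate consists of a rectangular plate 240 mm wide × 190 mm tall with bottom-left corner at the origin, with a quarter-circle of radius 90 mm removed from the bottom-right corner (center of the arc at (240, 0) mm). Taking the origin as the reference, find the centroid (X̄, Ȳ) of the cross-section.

X̄ = 106.74 mm, Ȳ = 104.21 mm

Part | A | x̄ᵢ | ȳᵢ | A·x̄ᵢ | A·ȳᵢ
plate | 45600.00 | 120.00 | 95.00 | 5472000.00 | 4332000.00
removed quarter-circle | -6361.73 | 201.80 | 38.20 | -1283814.03 | -243000.00
Σ | 39238.27 |  |  | 4188185.97 | 4089000.00
X̄ = 4188185.97 / 39238.27 = 106.74 mm
Ȳ = 4089000.00 / 39238.27 = 104.21 mm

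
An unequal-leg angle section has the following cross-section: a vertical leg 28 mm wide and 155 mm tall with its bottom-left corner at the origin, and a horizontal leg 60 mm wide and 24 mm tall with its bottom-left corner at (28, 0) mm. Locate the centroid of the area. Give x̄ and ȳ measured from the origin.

vertical leg: A = 28 × 155 = 4340.00, centroid at (14.00, 77.50).
horizontal leg: A = 60 × 24 = 1440.00, centroid at (58.00, 12.00).
ΣA = 5780.00 mm²
ΣAx̄ = (4340.00)(14.00) + (1440.00)(58.00) = 144280.00 mm³
ΣAȳ = (4340.00)(77.50) + (1440.00)(12.00) = 353630.00 mm³
x̄ = 144280.00 / 5780.00 = 24.96 mm
ȳ = 353630.00 / 5780.00 = 61.18 mm

x̄ = 24.96 mm, ȳ = 61.18 mm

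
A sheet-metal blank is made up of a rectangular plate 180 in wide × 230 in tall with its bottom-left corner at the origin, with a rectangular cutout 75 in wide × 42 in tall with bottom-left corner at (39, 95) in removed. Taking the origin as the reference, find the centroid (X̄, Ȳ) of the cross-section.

X̄ = 91.11 in, Ȳ = 114.92 in

plate: A = 180 × 230 = 41400.00, centroid at (90.00, 115.00).
hole: A = −(75 × 42) = -3150.00, centroid at (76.50, 116.00).
ΣA = 38250.00 in²
ΣAX̄ = (41400.00)(90.00) + (-3150.00)(76.50) = 3485025.00 in³
ΣAȲ = (41400.00)(115.00) + (-3150.00)(116.00) = 4395600.00 in³
X̄ = 3485025.00 / 38250.00 = 91.11 in
Ȳ = 4395600.00 / 38250.00 = 114.92 in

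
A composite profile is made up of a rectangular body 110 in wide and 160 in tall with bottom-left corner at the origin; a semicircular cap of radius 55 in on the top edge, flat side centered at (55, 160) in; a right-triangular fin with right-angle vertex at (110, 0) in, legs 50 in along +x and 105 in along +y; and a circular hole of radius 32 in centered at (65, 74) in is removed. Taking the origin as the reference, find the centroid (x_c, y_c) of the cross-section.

rectangular body: A = 110 × 160 = 17600.00, centroid at (55.00, 80.00).
semicircular top: A = ½π·55² = 4751.66, centroid at (55.00, 183.34).
triangular fin: A = ½·50·105 = 2625.00, centroid at (126.67, 35.00).
hole: A = −π·32² = -3216.99, centroid at (65.00, 74.00).
ΣA = 21759.67 in²
ΣAx_c = (17600.00)(55.00) + (4751.66)(55.00) + (2625.00)(126.67) + (-3216.99)(65.00) = 1352736.83 in³
ΣAy_c = (17600.00)(80.00) + (4751.66)(183.34) + (2625.00)(35.00) + (-3216.99)(74.00) = 2132999.76 in³
x_c = 1352736.83 / 21759.67 = 62.17 in
y_c = 2132999.76 / 21759.67 = 98.03 in

x_c = 62.17 in, y_c = 98.03 in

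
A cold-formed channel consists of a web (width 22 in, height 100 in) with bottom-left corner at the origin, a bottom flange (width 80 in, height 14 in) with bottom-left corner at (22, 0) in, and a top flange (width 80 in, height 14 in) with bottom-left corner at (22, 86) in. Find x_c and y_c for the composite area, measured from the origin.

web: A = 22 × 100 = 2200.00, centroid at (11.00, 50.00).
bottom flange: A = 80 × 14 = 1120.00, centroid at (62.00, 7.00).
top flange: A = 80 × 14 = 1120.00, centroid at (62.00, 93.00).
ΣA = 4440.00 in²
ΣAx_c = (2200.00)(11.00) + (1120.00)(62.00) + (1120.00)(62.00) = 163080.00 in³
ΣAy_c = (2200.00)(50.00) + (1120.00)(7.00) + (1120.00)(93.00) = 222000.00 in³
x_c = 163080.00 / 4440.00 = 36.73 in
y_c = 222000.00 / 4440.00 = 50.00 in

x_c = 36.73 in, y_c = 50.00 in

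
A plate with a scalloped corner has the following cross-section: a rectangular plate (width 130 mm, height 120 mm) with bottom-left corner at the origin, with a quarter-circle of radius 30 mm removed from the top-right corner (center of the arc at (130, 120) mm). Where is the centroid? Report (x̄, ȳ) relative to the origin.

plate: A = 130 × 120 = 15600.00, centroid at (65.00, 60.00).
removed quarter-circle: A = −¼π·30² = -706.86, centroid at (117.27, 107.27).
ΣA = 14893.14 mm², ΣAx̄ = 931108.41 mm³, ΣAȳ = 860177.00 mm³.
x̄ = 931108.41/14893.14 = 62.52 mm; ȳ = 860177.00/14893.14 = 57.76 mm.

x̄ = 62.52 mm, ȳ = 57.76 mm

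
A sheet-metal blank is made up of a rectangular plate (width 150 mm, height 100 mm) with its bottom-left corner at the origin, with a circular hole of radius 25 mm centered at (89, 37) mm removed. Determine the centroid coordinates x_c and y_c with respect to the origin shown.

plate: A = 150 × 100 = 15000.00, centroid at (75.00, 50.00).
hole: A = −π·25² = -1963.50, centroid at (89.00, 37.00).
ΣA = 13036.50 mm²
ΣAx_c = (15000.00)(75.00) + (-1963.50)(89.00) = 950248.91 mm³
ΣAy_c = (15000.00)(50.00) + (-1963.50)(37.00) = 677350.67 mm³
x_c = 950248.91 / 13036.50 = 72.89 mm
y_c = 677350.67 / 13036.50 = 51.96 mm

x_c = 72.89 mm, y_c = 51.96 mm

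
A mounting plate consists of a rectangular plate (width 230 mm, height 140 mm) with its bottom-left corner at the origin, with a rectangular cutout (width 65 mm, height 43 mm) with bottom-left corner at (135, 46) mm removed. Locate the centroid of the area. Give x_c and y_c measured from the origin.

Part | A | x̄ᵢ | ȳᵢ | A·x̄ᵢ | A·ȳᵢ
plate | 32200.00 | 115.00 | 70.00 | 3703000.00 | 2254000.00
hole | -2795.00 | 167.50 | 67.50 | -468162.50 | -188662.50
Σ | 29405.00 |  |  | 3234837.50 | 2065337.50
x_c = 3234837.50 / 29405.00 = 110.01 mm
y_c = 2065337.50 / 29405.00 = 70.24 mm

x_c = 110.01 mm, y_c = 70.24 mm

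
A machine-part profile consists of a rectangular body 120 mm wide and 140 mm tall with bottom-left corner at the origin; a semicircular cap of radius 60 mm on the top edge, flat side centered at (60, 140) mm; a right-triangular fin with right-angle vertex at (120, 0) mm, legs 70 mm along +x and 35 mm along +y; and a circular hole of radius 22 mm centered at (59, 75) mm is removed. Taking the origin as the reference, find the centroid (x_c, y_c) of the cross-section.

rectangular body: A = 120 × 140 = 16800.00, centroid at (60.00, 70.00).
semicircular top: A = ½π·60² = 5654.87, centroid at (60.00, 165.46).
triangular fin: A = ½·70·35 = 1225.00, centroid at (143.33, 11.67).
hole: A = −π·22² = -1520.53, centroid at (59.00, 75.00).
ΣA = 22159.34 mm²
ΣAx_c = (16800.00)(60.00) + (5654.87)(60.00) + (1225.00)(143.33) + (-1520.53)(59.00) = 1433164.02 mm³
ΣAy_c = (16800.00)(70.00) + (5654.87)(165.46) + (1225.00)(11.67) + (-1520.53)(75.00) = 2011933.20 mm³
x_c = 1433164.02 / 22159.34 = 64.68 mm
y_c = 2011933.20 / 22159.34 = 90.79 mm

x_c = 64.68 mm, y_c = 90.79 mm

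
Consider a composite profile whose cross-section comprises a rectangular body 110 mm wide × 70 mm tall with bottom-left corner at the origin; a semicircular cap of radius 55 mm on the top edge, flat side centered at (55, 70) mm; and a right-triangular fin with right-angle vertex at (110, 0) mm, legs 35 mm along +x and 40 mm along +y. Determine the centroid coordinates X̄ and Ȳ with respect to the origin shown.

X̄ = 58.55 mm, Ȳ = 54.93 mm

Part | A | x̄ᵢ | ȳᵢ | A·x̄ᵢ | A·ȳᵢ
rectangular body | 7700.00 | 55.00 | 35.00 | 423500.00 | 269500.00
semicircular top | 4751.66 | 55.00 | 93.34 | 261341.24 | 443532.79
triangular fin | 700.00 | 121.67 | 13.33 | 85166.67 | 9333.33
Σ | 13151.66 |  |  | 770007.91 | 722366.12
X̄ = 770007.91 / 13151.66 = 58.55 mm
Ȳ = 722366.12 / 13151.66 = 54.93 mm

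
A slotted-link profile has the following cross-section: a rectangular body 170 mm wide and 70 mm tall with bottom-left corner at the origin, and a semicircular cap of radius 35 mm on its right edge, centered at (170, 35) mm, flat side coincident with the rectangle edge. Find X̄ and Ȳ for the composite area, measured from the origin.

rectangular body: A = 170 × 70 = 11900.00, centroid at (85.00, 35.00).
semicircular end: A = ½π·35² = 1924.23, centroid at (184.85, 35.00).
ΣA = 13824.23 mm², ΣAX̄ = 1367201.67 mm³, ΣAȲ = 483847.89 mm³.
X̄ = 1367201.67/13824.23 = 98.90 mm; Ȳ = 483847.89/13824.23 = 35.00 mm.

X̄ = 98.90 mm, Ȳ = 35.00 mm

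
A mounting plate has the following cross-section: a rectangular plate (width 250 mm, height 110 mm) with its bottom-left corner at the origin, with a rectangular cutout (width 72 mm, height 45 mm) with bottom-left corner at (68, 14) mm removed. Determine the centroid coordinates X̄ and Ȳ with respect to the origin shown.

plate: A = 250 × 110 = 27500.00, centroid at (125.00, 55.00).
hole: A = −(72 × 45) = -3240.00, centroid at (104.00, 36.50).
ΣA = 24260.00 mm², ΣAX̄ = 3100540.00 mm³, ΣAȲ = 1394240.00 mm³.
X̄ = 3100540.00/24260.00 = 127.80 mm; Ȳ = 1394240.00/24260.00 = 57.47 mm.

X̄ = 127.80 mm, Ȳ = 57.47 mm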